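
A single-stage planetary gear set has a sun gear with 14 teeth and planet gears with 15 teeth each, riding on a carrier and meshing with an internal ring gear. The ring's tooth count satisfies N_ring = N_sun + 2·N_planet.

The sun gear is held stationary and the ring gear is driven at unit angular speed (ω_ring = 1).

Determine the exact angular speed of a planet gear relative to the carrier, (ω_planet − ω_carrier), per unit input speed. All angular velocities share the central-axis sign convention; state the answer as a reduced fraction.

308/435

N_ring = 14 + 2·15 = 44
14(ω_s−ω_c) = −44(ω_r−ω_c),  ω_s=0, ω_r=1
14(0−ω_c) = −44(1−ω_c)  ⇒  58ω_c = 44  ⇒  ω_c = 22/29
sun–planet: 14·(0−22/29) = −15·(ω_p−ω_c)  ⇒  ω_p−ω_c = −(14/15)·(-22/29) = 308/435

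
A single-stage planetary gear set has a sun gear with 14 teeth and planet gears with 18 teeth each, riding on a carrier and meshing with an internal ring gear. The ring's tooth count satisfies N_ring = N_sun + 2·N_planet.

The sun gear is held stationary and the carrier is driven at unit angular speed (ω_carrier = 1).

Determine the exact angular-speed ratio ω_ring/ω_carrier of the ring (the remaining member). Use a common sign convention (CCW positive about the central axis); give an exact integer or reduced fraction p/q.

32/25

N_ring = 14 + 2·18 = 50
14(ω_s−ω_c) = −50(ω_r−ω_c),  ω_s=0, ω_c=1
ω_r = 1 − (14/50)(0−1) = 32/25
ω_r/ω_c = 32/25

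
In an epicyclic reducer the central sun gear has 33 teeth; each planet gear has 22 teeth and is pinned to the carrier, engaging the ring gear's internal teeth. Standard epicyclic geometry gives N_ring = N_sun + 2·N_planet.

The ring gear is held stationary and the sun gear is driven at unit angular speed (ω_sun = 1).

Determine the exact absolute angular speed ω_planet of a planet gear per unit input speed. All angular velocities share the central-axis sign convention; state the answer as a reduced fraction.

-3/4

N_ring = 33 + 2·22 = 77
33(ω_s−ω_c) = −77(ω_r−ω_c),  ω_r=0, ω_s=1
33(1−ω_c) = −77(0−ω_c)  ⇒  110ω_c = 33  ⇒  ω_c = 3/10
sun–planet: 33·(1−3/10) = −22·(ω_p−ω_c)  ⇒  ω_p−ω_c = −(33/22)·(7/10) = -21/20
ω_p = 3/10 − 21/20 = -3/4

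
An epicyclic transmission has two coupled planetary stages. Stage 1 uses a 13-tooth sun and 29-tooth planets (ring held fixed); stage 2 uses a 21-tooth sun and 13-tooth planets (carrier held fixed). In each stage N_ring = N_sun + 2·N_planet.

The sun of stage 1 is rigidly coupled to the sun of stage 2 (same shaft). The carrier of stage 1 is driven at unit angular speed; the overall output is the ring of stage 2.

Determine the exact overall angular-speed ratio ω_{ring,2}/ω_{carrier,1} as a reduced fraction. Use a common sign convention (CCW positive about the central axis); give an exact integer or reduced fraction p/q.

-1764/611

Stage 1: N_ring = 13 + 2·29 = 71
Stage 1: 13(ω_s−ω_c) = −71(ω_r−ω_c),  ω_r=0, ω_c=1
Stage 1: ω_s = 1 − (71/13)(0−1) = 84/13
  ⇒ ω_s¹/ω_c¹ = 84/13
Stage 2: N_ring = 21 + 2·13 = 47
Stage 2: 21(ω_s−ω_c) = −47(ω_r−ω_c),  ω_c=0, ω_s=1
Stage 2: ω_r = 0 − (21/47)(1−0) = -21/47
  ⇒ ω_r²/ω_s² = -21/47
Coupling ω_s² = ω_s¹ ⇒ overall = 84/13 × -21/47 = -1764/611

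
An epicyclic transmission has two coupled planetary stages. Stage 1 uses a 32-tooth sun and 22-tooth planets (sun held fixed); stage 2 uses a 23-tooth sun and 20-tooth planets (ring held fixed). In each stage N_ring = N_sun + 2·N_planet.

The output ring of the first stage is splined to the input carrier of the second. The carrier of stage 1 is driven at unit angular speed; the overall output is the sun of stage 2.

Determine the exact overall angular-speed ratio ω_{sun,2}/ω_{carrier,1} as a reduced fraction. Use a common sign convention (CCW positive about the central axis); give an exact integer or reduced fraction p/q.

2322/437

Stage 1: N_ring = 32 + 2·22 = 76
Stage 1: 32(ω_s−ω_c) = −76(ω_r−ω_c),  ω_s=0, ω_c=1
Stage 1: ω_r = 1 − (32/76)(0−1) = 27/19
  ⇒ ω_r¹/ω_c¹ = 27/19
Stage 2: N_ring = 23 + 2·20 = 63
Stage 2: 23(ω_s−ω_c) = −63(ω_r−ω_c),  ω_r=0, ω_c=1
Stage 2: ω_s = 1 − (63/23)(0−1) = 86/23
  ⇒ ω_s²/ω_c² = 86/23
Coupling ω_c² = ω_r¹ ⇒ overall = 27/19 × 86/23 = 2322/437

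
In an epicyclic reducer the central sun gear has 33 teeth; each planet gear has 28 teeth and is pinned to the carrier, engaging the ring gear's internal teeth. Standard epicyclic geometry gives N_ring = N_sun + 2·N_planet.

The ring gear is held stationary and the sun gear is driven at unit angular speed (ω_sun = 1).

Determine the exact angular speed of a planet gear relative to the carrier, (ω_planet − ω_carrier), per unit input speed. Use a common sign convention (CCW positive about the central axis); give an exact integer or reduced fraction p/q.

-2937/3416

N_ring = 33 + 2·28 = 89
33(ω_s−ω_c) = −89(ω_r−ω_c),  ω_r=0, ω_s=1
33(1−ω_c) = −89(0−ω_c)  ⇒  122ω_c = 33  ⇒  ω_c = 33/122
sun–planet: 33·(1−33/122) = −28·(ω_p−ω_c)  ⇒  ω_p−ω_c = −(33/28)·(89/122) = -2937/3416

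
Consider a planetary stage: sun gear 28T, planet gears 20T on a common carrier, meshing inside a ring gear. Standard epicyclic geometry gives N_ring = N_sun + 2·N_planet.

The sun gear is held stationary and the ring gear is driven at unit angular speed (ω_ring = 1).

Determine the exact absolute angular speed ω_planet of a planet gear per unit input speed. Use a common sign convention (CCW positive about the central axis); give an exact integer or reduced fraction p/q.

17/10

N_ring = 28 + 2·20 = 68
28(ω_s−ω_c) = −68(ω_r−ω_c),  ω_s=0, ω_r=1
28(0−ω_c) = −68(1−ω_c)  ⇒  96ω_c = 68  ⇒  ω_c = 17/24
sun–planet: 28·(0−17/24) = −20·(ω_p−ω_c)  ⇒  ω_p−ω_c = −(28/20)·(-17/24) = 119/120
ω_p = 17/24 + 119/120 = 17/10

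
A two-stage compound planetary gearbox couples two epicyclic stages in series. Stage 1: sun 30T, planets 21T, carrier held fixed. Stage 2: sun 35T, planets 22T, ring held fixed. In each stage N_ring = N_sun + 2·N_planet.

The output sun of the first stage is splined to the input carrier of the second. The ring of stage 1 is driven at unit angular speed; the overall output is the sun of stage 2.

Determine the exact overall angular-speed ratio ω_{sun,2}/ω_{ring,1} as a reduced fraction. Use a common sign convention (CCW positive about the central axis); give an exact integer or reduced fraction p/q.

Stage 1: N_ring = 30 + 2·21 = 72
Stage 1: 30(ω_s−ω_c) = −72(ω_r−ω_c),  ω_c=0, ω_r=1
Stage 1: ω_s = 0 − (72/30)(1−0) = -12/5
  ⇒ ω_s¹/ω_r¹ = -12/5
Stage 2: N_ring = 35 + 2·22 = 79
Stage 2: 35(ω_s−ω_c) = −79(ω_r−ω_c),  ω_r=0, ω_c=1
Stage 2: ω_s = 1 − (79/35)(0−1) = 114/35
  ⇒ ω_s²/ω_c² = 114/35
Coupling ω_c² = ω_s¹ ⇒ overall = -12/5 × 114/35 = -1368/175

-1368/175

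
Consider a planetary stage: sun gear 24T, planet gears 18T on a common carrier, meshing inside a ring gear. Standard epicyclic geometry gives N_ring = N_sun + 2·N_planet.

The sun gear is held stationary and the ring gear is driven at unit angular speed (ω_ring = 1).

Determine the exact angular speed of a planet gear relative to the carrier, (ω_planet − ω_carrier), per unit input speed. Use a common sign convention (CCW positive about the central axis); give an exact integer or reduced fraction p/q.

N_ring = 24 + 2·18 = 60
24(ω_s−ω_c) = −60(ω_r−ω_c),  ω_s=0, ω_r=1
24(0−ω_c) = −60(1−ω_c)  ⇒  84ω_c = 60  ⇒  ω_c = 5/7
sun–planet: 24·(0−5/7) = −18·(ω_p−ω_c)  ⇒  ω_p−ω_c = −(24/18)·(-5/7) = 20/21

20/21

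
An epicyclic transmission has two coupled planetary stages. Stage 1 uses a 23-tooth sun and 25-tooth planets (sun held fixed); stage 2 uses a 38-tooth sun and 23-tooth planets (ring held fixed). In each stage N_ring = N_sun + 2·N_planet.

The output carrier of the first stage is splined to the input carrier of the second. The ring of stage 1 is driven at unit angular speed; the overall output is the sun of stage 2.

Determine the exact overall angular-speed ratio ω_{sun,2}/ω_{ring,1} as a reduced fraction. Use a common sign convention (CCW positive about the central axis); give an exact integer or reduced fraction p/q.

Stage 1: N_ring = 23 + 2·25 = 73
Stage 1: 23(ω_s−ω_c) = −73(ω_r−ω_c),  ω_s=0, ω_r=1
Stage 1: 23(0−ω_c) = −73(1−ω_c)  ⇒  96ω_c = 73  ⇒  ω_c = 73/96
  ⇒ ω_c¹/ω_r¹ = 73/96
Stage 2: N_ring = 38 + 2·23 = 84
Stage 2: 38(ω_s−ω_c) = −84(ω_r−ω_c),  ω_r=0, ω_c=1
Stage 2: ω_s = 1 − (84/38)(0−1) = 61/19
  ⇒ ω_s²/ω_c² = 61/19
Coupling ω_c² = ω_c¹ ⇒ overall = 73/96 × 61/19 = 4453/1824

4453/1824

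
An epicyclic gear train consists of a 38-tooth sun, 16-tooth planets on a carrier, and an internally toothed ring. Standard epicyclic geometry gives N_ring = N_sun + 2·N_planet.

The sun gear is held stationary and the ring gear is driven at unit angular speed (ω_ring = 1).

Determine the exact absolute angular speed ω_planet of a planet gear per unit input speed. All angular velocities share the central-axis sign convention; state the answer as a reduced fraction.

35/16

N_ring = 38 + 2·16 = 70
38(ω_s−ω_c) = −70(ω_r−ω_c),  ω_s=0, ω_r=1
38(0−ω_c) = −70(1−ω_c)  ⇒  108ω_c = 70  ⇒  ω_c = 35/54
sun–planet: 38·(0−35/54) = −16·(ω_p−ω_c)  ⇒  ω_p−ω_c = −(38/16)·(-35/54) = 665/432
ω_p = 35/54 + 665/432 = 35/16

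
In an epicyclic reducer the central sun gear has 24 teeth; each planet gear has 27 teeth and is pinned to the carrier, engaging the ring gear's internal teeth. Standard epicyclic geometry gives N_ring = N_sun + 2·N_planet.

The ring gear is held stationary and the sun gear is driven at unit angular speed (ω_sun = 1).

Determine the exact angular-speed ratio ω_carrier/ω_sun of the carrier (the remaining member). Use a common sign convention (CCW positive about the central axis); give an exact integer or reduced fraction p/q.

4/17

N_ring = 24 + 2·27 = 78
24(ω_s−ω_c) = −78(ω_r−ω_c),  ω_r=0, ω_s=1
24(1−ω_c) = −78(0−ω_c)  ⇒  102ω_c = 24  ⇒  ω_c = 4/17
ω_c/ω_s = 4/17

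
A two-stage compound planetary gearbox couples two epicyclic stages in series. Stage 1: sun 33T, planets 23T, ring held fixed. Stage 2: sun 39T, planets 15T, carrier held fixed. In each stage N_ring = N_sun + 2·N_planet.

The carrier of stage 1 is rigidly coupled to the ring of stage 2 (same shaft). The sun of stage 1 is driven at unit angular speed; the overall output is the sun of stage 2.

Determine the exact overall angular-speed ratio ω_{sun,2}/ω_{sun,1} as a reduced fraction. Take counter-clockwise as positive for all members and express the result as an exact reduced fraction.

-759/1456

Stage 1: N_ring = 33 + 2·23 = 79
Stage 1: 33(ω_s−ω_c) = −79(ω_r−ω_c),  ω_r=0, ω_s=1
Stage 1: 33(1−ω_c) = −79(0−ω_c)  ⇒  112ω_c = 33  ⇒  ω_c = 33/112
  ⇒ ω_c¹/ω_s¹ = 33/112
Stage 2: N_ring = 39 + 2·15 = 69
Stage 2: 39(ω_s−ω_c) = −69(ω_r−ω_c),  ω_c=0, ω_r=1
Stage 2: ω_s = 0 − (69/39)(1−0) = -23/13
  ⇒ ω_s²/ω_r² = -23/13
Coupling ω_r² = ω_c¹ ⇒ overall = 33/112 × -23/13 = -759/1456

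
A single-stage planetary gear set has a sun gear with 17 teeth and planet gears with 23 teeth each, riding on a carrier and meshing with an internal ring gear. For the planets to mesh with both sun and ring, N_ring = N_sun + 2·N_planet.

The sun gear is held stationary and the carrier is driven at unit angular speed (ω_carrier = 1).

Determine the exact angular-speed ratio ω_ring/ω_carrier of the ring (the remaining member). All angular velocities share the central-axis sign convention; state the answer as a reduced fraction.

80/63

N_ring = 17 + 2·23 = 63
17(ω_s−ω_c) = −63(ω_r−ω_c),  ω_s=0, ω_c=1
ω_r = 1 − (17/63)(0−1) = 80/63
ω_r/ω_c = 80/63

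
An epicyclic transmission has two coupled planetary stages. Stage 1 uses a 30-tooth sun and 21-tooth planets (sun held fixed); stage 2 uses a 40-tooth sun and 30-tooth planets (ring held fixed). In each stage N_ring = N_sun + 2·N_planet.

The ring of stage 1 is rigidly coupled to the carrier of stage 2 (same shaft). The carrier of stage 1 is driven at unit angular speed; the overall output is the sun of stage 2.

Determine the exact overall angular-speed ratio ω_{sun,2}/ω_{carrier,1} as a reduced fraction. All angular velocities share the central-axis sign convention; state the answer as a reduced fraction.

119/24

Stage 1: N_ring = 30 + 2·21 = 72
Stage 1: 30(ω_s−ω_c) = −72(ω_r−ω_c),  ω_s=0, ω_c=1
Stage 1: ω_r = 1 − (30/72)(0−1) = 17/12
  ⇒ ω_r¹/ω_c¹ = 17/12
Stage 2: N_ring = 40 + 2·30 = 100
Stage 2: 40(ω_s−ω_c) = −100(ω_r−ω_c),  ω_r=0, ω_c=1
Stage 2: ω_s = 1 − (100/40)(0−1) = 7/2
  ⇒ ω_s²/ω_c² = 7/2
Coupling ω_c² = ω_r¹ ⇒ overall = 17/12 × 7/2 = 119/24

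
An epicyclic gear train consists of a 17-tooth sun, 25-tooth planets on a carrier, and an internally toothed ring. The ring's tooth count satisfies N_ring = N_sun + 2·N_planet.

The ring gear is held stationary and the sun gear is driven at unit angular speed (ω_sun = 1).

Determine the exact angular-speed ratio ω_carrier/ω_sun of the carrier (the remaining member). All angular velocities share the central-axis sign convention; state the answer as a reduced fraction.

N_ring = 17 + 2·25 = 67
17(ω_s−ω_c) = −67(ω_r−ω_c),  ω_r=0, ω_s=1
17(1−ω_c) = −67(0−ω_c)  ⇒  84ω_c = 17  ⇒  ω_c = 17/84
ω_c/ω_s = 17/84

17/84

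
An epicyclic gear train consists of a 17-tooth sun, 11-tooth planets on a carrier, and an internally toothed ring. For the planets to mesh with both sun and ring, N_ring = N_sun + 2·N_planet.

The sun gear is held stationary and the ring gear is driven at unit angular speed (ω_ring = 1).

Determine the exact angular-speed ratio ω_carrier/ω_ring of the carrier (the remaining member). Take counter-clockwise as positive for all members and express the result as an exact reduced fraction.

N_ring = 17 + 2·11 = 39
17(ω_s−ω_c) = −39(ω_r−ω_c),  ω_s=0, ω_r=1
17(0−ω_c) = −39(1−ω_c)  ⇒  56ω_c = 39  ⇒  ω_c = 39/56
ω_c/ω_r = 39/56

39/56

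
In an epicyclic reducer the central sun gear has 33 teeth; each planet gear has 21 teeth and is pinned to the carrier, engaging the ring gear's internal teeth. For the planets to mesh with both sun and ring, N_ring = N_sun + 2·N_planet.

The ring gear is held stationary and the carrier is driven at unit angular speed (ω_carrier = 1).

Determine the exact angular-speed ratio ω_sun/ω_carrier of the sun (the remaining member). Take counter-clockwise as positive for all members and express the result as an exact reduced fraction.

36/11

N_ring = 33 + 2·21 = 75
33(ω_s−ω_c) = −75(ω_r−ω_c),  ω_r=0, ω_c=1
ω_s = 1 − (75/33)(0−1) = 36/11
ω_s/ω_c = 36/11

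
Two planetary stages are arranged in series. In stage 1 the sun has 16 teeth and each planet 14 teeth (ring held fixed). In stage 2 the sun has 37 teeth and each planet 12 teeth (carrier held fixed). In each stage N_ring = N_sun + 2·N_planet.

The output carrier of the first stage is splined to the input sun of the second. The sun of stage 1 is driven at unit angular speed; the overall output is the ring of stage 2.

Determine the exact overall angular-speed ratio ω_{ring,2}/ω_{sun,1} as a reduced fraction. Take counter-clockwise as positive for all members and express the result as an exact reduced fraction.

-148/915

Stage 1: N_ring = 16 + 2·14 = 44
Stage 1: 16(ω_s−ω_c) = −44(ω_r−ω_c),  ω_r=0, ω_s=1
Stage 1: 16(1−ω_c) = −44(0−ω_c)  ⇒  60ω_c = 16  ⇒  ω_c = 4/15
  ⇒ ω_c¹/ω_s¹ = 4/15
Stage 2: N_ring = 37 + 2·12 = 61
Stage 2: 37(ω_s−ω_c) = −61(ω_r−ω_c),  ω_c=0, ω_s=1
Stage 2: ω_r = 0 − (37/61)(1−0) = -37/61
  ⇒ ω_r²/ω_s² = -37/61
Coupling ω_s² = ω_c¹ ⇒ overall = 4/15 × -37/61 = -148/915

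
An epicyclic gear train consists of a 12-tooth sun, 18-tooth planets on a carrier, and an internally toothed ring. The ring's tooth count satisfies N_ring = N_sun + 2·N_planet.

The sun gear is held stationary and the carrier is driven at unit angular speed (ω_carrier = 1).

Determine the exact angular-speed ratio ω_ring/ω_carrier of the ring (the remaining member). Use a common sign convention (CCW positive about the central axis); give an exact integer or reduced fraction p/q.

N_ring = 12 + 2·18 = 48
12(ω_s−ω_c) = −48(ω_r−ω_c),  ω_s=0, ω_c=1
ω_r = 1 − (12/48)(0−1) = 5/4
ω_r/ω_c = 5/4

5/4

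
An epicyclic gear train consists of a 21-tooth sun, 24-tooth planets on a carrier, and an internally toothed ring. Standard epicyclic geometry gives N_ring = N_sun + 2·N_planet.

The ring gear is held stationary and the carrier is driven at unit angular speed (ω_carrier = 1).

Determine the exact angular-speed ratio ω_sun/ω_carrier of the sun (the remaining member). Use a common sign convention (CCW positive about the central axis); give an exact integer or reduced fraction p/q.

N_ring = 21 + 2·24 = 69
21(ω_s−ω_c) = −69(ω_r−ω_c),  ω_r=0, ω_c=1
ω_s = 1 − (69/21)(0−1) = 30/7
ω_s/ω_c = 30/7

30/7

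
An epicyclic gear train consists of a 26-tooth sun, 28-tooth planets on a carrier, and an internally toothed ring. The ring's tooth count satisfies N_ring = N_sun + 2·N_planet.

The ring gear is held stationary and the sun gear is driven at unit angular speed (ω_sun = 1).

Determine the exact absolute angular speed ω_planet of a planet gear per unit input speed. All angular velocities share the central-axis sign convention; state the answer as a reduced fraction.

-13/28

N_ring = 26 + 2·28 = 82
26(ω_s−ω_c) = −82(ω_r−ω_c),  ω_r=0, ω_s=1
26(1−ω_c) = −82(0−ω_c)  ⇒  108ω_c = 26  ⇒  ω_c = 13/54
sun–planet: 26·(1−13/54) = −28·(ω_p−ω_c)  ⇒  ω_p−ω_c = −(26/28)·(41/54) = -533/756
ω_p = 13/54 − 533/756 = -13/28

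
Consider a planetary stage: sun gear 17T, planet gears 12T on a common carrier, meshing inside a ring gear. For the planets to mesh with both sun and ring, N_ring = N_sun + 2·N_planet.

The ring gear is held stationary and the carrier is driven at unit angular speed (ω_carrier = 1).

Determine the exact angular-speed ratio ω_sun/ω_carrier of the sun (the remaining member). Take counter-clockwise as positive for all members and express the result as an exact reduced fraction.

58/17

N_ring = 17 + 2·12 = 41
17(ω_s−ω_c) = −41(ω_r−ω_c),  ω_r=0, ω_c=1
ω_s = 1 − (41/17)(0−1) = 58/17
ω_s/ω_c = 58/17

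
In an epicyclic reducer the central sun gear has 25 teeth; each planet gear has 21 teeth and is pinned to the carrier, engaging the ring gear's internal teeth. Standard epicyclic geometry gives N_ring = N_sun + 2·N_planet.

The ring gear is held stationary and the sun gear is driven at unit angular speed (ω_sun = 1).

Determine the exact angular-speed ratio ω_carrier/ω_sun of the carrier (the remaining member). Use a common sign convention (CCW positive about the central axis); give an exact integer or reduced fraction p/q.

25/92

N_ring = 25 + 2·21 = 67
25(ω_s−ω_c) = −67(ω_r−ω_c),  ω_r=0, ω_s=1
25(1−ω_c) = −67(0−ω_c)  ⇒  92ω_c = 25  ⇒  ω_c = 25/92
ω_c/ω_s = 25/92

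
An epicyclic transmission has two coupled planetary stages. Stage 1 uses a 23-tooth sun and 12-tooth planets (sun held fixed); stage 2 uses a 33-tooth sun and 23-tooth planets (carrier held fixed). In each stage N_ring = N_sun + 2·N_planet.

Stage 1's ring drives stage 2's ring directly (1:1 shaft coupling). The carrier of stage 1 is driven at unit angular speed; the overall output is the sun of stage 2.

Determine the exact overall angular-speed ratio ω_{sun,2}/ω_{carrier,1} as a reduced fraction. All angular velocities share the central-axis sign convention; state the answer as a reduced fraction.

-5530/1551

Stage 1: N_ring = 23 + 2·12 = 47
Stage 1: 23(ω_s−ω_c) = −47(ω_r−ω_c),  ω_s=0, ω_c=1
Stage 1: ω_r = 1 − (23/47)(0−1) = 70/47
  ⇒ ω_r¹/ω_c¹ = 70/47
Stage 2: N_ring = 33 + 2·23 = 79
Stage 2: 33(ω_s−ω_c) = −79(ω_r−ω_c),  ω_c=0, ω_r=1
Stage 2: ω_s = 0 − (79/33)(1−0) = -79/33
  ⇒ ω_s²/ω_r² = -79/33
Coupling ω_r² = ω_r¹ ⇒ overall = 70/47 × -79/33 = -5530/1551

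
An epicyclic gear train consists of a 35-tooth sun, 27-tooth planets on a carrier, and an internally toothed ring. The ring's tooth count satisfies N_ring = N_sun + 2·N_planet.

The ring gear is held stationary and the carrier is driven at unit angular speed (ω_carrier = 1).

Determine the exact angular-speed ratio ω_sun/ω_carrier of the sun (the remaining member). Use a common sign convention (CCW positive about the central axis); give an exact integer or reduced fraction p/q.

124/35

N_ring = 35 + 2·27 = 89
35(ω_s−ω_c) = −89(ω_r−ω_c),  ω_r=0, ω_c=1
ω_s = 1 − (89/35)(0−1) = 124/35
ω_s/ω_c = 124/35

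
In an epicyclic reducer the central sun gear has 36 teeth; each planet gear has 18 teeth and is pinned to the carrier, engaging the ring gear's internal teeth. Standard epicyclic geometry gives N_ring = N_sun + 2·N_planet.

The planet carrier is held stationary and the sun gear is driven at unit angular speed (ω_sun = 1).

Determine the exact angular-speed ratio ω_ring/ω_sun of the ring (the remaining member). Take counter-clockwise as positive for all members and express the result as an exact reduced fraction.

-1/2

N_ring = 36 + 2·18 = 72
36(ω_s−ω_c) = −72(ω_r−ω_c),  ω_c=0, ω_s=1
ω_r = 0 − (36/72)(1−0) = -1/2
ω_r/ω_s = -1/2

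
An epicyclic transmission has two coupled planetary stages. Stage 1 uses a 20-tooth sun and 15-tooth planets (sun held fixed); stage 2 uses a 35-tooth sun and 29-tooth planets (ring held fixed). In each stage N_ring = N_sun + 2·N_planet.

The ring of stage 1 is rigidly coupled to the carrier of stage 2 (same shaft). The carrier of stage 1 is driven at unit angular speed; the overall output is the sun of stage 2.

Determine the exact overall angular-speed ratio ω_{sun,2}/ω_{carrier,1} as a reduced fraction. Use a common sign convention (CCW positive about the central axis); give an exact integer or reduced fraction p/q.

Stage 1: N_ring = 20 + 2·15 = 50
Stage 1: 20(ω_s−ω_c) = −50(ω_r−ω_c),  ω_s=0, ω_c=1
Stage 1: ω_r = 1 − (20/50)(0−1) = 7/5
  ⇒ ω_r¹/ω_c¹ = 7/5
Stage 2: N_ring = 35 + 2·29 = 93
Stage 2: 35(ω_s−ω_c) = −93(ω_r−ω_c),  ω_r=0, ω_c=1
Stage 2: ω_s = 1 − (93/35)(0−1) = 128/35
  ⇒ ω_s²/ω_c² = 128/35
Coupling ω_c² = ω_r¹ ⇒ overall = 7/5 × 128/35 = 128/25

128/25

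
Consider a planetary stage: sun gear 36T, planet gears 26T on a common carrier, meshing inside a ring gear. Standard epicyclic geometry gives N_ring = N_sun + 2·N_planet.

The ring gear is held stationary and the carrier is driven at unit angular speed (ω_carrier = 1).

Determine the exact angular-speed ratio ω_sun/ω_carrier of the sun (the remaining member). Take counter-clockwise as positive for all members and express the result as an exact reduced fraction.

N_ring = 36 + 2·26 = 88
36(ω_s−ω_c) = −88(ω_r−ω_c),  ω_r=0, ω_c=1
ω_s = 1 − (88/36)(0−1) = 31/9
ω_s/ω_c = 31/9

31/9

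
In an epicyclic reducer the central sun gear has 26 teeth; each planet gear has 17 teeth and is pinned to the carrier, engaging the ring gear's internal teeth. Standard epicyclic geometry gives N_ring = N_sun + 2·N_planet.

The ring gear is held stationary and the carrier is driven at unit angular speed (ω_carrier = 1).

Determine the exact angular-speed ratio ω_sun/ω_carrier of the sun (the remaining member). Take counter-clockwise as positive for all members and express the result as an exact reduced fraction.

N_ring = 26 + 2·17 = 60
26(ω_s−ω_c) = −60(ω_r−ω_c),  ω_r=0, ω_c=1
ω_s = 1 − (60/26)(0−1) = 43/13
ω_s/ω_c = 43/13

43/13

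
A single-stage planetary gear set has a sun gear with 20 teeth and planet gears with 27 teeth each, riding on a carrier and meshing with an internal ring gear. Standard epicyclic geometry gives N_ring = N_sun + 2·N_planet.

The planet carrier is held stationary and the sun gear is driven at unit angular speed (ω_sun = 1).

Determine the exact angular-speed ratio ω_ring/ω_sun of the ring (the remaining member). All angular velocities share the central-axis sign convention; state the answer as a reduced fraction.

-10/37

N_ring = 20 + 2·27 = 74
20(ω_s−ω_c) = −74(ω_r−ω_c),  ω_c=0, ω_s=1
ω_r = 0 − (20/74)(1−0) = -10/37
ω_r/ω_s = -10/37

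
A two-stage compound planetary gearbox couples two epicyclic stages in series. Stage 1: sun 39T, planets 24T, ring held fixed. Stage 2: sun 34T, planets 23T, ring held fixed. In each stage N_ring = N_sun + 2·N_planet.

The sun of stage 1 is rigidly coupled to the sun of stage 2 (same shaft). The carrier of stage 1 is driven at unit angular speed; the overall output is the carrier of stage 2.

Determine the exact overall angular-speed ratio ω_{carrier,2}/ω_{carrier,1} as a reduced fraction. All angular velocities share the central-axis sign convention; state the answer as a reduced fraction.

238/247

Stage 1: N_ring = 39 + 2·24 = 87
Stage 1: 39(ω_s−ω_c) = −87(ω_r−ω_c),  ω_r=0, ω_c=1
Stage 1: ω_s = 1 − (87/39)(0−1) = 42/13
  ⇒ ω_s¹/ω_c¹ = 42/13
Stage 2: N_ring = 34 + 2·23 = 80
Stage 2: 34(ω_s−ω_c) = −80(ω_r−ω_c),  ω_r=0, ω_s=1
Stage 2: 34(1−ω_c) = −80(0−ω_c)  ⇒  114ω_c = 34  ⇒  ω_c = 17/57
  ⇒ ω_c²/ω_s² = 17/57
Coupling ω_s² = ω_s¹ ⇒ overall = 42/13 × 17/57 = 238/247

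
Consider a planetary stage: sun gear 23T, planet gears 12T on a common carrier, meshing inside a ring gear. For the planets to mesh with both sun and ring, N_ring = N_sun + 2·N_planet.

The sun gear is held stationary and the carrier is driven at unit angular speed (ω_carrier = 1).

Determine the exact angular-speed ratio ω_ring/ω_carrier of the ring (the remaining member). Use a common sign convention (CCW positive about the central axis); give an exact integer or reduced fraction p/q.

N_ring = 23 + 2·12 = 47
23(ω_s−ω_c) = −47(ω_r−ω_c),  ω_s=0, ω_c=1
ω_r = 1 − (23/47)(0−1) = 70/47
ω_r/ω_c = 70/47

70/47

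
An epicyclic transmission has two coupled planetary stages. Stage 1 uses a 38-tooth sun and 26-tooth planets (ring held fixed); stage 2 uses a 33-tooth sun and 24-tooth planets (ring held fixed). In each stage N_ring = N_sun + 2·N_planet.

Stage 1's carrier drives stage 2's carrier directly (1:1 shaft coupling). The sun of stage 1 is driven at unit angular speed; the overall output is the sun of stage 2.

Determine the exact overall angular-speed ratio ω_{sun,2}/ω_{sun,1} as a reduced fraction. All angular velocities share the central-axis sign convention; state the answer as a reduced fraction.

361/352

Stage 1: N_ring = 38 + 2·26 = 90
Stage 1: 38(ω_s−ω_c) = −90(ω_r−ω_c),  ω_r=0, ω_s=1
Stage 1: 38(1−ω_c) = −90(0−ω_c)  ⇒  128ω_c = 38  ⇒  ω_c = 19/64
  ⇒ ω_c¹/ω_s¹ = 19/64
Stage 2: N_ring = 33 + 2·24 = 81
Stage 2: 33(ω_s−ω_c) = −81(ω_r−ω_c),  ω_r=0, ω_c=1
Stage 2: ω_s = 1 − (81/33)(0−1) = 38/11
  ⇒ ω_s²/ω_c² = 38/11
Coupling ω_c² = ω_c¹ ⇒ overall = 19/64 × 38/11 = 361/352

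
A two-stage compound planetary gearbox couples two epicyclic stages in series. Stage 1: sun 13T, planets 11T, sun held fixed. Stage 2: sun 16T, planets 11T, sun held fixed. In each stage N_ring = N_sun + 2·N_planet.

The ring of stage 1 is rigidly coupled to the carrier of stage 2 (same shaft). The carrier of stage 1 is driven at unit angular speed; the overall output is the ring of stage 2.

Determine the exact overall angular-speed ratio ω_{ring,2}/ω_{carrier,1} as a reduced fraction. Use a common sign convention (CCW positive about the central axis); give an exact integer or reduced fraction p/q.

1296/665

Stage 1: N_ring = 13 + 2·11 = 35
Stage 1: 13(ω_s−ω_c) = −35(ω_r−ω_c),  ω_s=0, ω_c=1
Stage 1: ω_r = 1 − (13/35)(0−1) = 48/35
  ⇒ ω_r¹/ω_c¹ = 48/35
Stage 2: N_ring = 16 + 2·11 = 38
Stage 2: 16(ω_s−ω_c) = −38(ω_r−ω_c),  ω_s=0, ω_c=1
Stage 2: ω_r = 1 − (16/38)(0−1) = 27/19
  ⇒ ω_r²/ω_c² = 27/19
Coupling ω_c² = ω_r¹ ⇒ overall = 48/35 × 27/19 = 1296/665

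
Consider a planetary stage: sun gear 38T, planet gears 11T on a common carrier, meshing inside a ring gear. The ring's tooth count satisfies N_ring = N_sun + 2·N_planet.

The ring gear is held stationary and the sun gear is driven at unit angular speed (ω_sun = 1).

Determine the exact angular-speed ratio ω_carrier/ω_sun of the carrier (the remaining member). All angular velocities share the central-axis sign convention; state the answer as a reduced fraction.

N_ring = 38 + 2·11 = 60
38(ω_s−ω_c) = −60(ω_r−ω_c),  ω_r=0, ω_s=1
38(1−ω_c) = −60(0−ω_c)  ⇒  98ω_c = 38  ⇒  ω_c = 19/49
ω_c/ω_s = 19/49

19/49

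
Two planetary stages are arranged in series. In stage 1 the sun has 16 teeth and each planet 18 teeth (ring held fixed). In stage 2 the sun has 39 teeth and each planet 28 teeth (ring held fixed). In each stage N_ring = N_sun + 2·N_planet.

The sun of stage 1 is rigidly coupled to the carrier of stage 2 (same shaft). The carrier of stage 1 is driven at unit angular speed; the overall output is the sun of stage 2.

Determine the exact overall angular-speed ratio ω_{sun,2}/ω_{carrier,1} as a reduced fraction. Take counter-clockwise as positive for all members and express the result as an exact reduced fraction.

1139/78

Stage 1: N_ring = 16 + 2·18 = 52
Stage 1: 16(ω_s−ω_c) = −52(ω_r−ω_c),  ω_r=0, ω_c=1
Stage 1: ω_s = 1 − (52/16)(0−1) = 17/4
  ⇒ ω_s¹/ω_c¹ = 17/4
Stage 2: N_ring = 39 + 2·28 = 95
Stage 2: 39(ω_s−ω_c) = −95(ω_r−ω_c),  ω_r=0, ω_c=1
Stage 2: ω_s = 1 − (95/39)(0−1) = 134/39
  ⇒ ω_s²/ω_c² = 134/39
Coupling ω_c² = ω_s¹ ⇒ overall = 17/4 × 134/39 = 1139/78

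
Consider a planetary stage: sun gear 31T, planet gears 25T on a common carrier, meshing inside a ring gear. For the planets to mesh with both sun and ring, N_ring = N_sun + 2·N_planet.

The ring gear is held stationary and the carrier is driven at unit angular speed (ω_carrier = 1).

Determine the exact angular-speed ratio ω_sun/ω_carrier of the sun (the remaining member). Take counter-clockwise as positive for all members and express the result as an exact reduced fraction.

112/31

N_ring = 31 + 2·25 = 81
31(ω_s−ω_c) = −81(ω_r−ω_c),  ω_r=0, ω_c=1
ω_s = 1 − (81/31)(0−1) = 112/31
ω_s/ω_c = 112/31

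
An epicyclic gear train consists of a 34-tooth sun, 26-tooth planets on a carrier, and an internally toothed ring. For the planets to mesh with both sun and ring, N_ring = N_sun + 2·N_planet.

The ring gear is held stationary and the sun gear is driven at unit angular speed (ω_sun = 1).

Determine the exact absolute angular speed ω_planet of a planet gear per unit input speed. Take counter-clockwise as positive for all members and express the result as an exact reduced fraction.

N_ring = 34 + 2·26 = 86
34(ω_s−ω_c) = −86(ω_r−ω_c),  ω_r=0, ω_s=1
34(1−ω_c) = −86(0−ω_c)  ⇒  120ω_c = 34  ⇒  ω_c = 17/60
sun–planet: 34·(1−17/60) = −26·(ω_p−ω_c)  ⇒  ω_p−ω_c = −(34/26)·(43/60) = -731/780
ω_p = 17/60 − 731/780 = -17/26

-17/26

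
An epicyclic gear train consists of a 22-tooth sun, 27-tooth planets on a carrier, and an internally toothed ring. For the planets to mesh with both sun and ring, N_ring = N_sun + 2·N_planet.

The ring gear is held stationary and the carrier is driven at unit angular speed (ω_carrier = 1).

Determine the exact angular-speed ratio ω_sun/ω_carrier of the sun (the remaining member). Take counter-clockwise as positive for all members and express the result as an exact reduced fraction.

49/11

N_ring = 22 + 2·27 = 76
22(ω_s−ω_c) = −76(ω_r−ω_c),  ω_r=0, ω_c=1
ω_s = 1 − (76/22)(0−1) = 49/11
ω_s/ω_c = 49/11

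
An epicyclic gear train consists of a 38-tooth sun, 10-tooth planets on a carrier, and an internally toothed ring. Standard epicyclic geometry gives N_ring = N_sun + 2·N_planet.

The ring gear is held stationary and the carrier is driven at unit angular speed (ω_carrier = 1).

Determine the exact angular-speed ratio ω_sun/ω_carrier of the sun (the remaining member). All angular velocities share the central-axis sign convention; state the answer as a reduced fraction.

N_ring = 38 + 2·10 = 58
38(ω_s−ω_c) = −58(ω_r−ω_c),  ω_r=0, ω_c=1
ω_s = 1 − (58/38)(0−1) = 48/19
ω_s/ω_c = 48/19

48/19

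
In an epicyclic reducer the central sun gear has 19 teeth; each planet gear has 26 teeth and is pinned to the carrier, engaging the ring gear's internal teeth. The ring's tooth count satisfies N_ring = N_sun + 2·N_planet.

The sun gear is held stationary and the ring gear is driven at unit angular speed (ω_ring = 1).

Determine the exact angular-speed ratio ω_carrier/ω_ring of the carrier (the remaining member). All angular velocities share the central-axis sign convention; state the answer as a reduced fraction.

71/90

N_ring = 19 + 2·26 = 71
19(ω_s−ω_c) = −71(ω_r−ω_c),  ω_s=0, ω_r=1
19(0−ω_c) = −71(1−ω_c)  ⇒  90ω_c = 71  ⇒  ω_c = 71/90
ω_c/ω_r = 71/90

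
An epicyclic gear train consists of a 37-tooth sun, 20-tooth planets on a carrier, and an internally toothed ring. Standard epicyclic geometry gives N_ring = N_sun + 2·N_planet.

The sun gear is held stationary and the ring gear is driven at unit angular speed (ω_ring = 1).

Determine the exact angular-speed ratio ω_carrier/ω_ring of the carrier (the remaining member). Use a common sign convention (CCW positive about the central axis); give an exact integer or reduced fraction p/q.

77/114

N_ring = 37 + 2·20 = 77
37(ω_s−ω_c) = −77(ω_r−ω_c),  ω_s=0, ω_r=1
37(0−ω_c) = −77(1−ω_c)  ⇒  114ω_c = 77  ⇒  ω_c = 77/114
ω_c/ω_r = 77/114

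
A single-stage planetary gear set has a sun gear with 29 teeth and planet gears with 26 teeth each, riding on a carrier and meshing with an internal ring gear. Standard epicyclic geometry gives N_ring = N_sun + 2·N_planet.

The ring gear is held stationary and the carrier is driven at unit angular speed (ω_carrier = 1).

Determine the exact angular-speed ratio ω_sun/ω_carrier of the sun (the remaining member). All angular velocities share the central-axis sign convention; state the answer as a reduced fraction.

N_ring = 29 + 2·26 = 81
29(ω_s−ω_c) = −81(ω_r−ω_c),  ω_r=0, ω_c=1
ω_s = 1 − (81/29)(0−1) = 110/29
ω_s/ω_c = 110/29

110/29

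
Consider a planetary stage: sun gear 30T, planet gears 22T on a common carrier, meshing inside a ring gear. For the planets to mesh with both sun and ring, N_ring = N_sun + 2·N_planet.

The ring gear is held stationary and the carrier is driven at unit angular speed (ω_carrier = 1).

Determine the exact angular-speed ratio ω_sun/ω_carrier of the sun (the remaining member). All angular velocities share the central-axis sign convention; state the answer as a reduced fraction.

N_ring = 30 + 2·22 = 74
30(ω_s−ω_c) = −74(ω_r−ω_c),  ω_r=0, ω_c=1
ω_s = 1 − (74/30)(0−1) = 52/15
ω_s/ω_c = 52/15

52/15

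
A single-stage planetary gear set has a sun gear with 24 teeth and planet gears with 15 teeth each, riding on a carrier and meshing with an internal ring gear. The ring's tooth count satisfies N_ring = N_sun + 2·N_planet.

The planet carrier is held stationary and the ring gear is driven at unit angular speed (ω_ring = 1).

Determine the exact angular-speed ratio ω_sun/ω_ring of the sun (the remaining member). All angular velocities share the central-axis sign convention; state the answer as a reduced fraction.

N_ring = 24 + 2·15 = 54
24(ω_s−ω_c) = −54(ω_r−ω_c),  ω_c=0, ω_r=1
ω_s = 0 − (54/24)(1−0) = -9/4
ω_s/ω_r = -9/4

-9/4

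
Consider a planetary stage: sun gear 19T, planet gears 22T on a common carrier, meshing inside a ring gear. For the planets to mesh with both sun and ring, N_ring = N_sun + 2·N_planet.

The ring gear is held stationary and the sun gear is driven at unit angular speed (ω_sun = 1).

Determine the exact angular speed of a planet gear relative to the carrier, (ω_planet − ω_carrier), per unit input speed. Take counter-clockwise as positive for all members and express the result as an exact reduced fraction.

-1197/1804

N_ring = 19 + 2·22 = 63
19(ω_s−ω_c) = −63(ω_r−ω_c),  ω_r=0, ω_s=1
19(1−ω_c) = −63(0−ω_c)  ⇒  82ω_c = 19  ⇒  ω_c = 19/82
sun–planet: 19·(1−19/82) = −22·(ω_p−ω_c)  ⇒  ω_p−ω_c = −(19/22)·(63/82) = -1197/1804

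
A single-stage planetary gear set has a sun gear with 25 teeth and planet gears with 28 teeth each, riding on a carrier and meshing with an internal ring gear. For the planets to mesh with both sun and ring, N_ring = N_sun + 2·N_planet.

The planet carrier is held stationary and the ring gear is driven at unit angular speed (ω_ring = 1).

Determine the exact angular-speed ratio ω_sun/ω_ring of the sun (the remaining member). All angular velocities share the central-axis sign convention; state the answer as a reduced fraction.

-81/25

N_ring = 25 + 2·28 = 81
25(ω_s−ω_c) = −81(ω_r−ω_c),  ω_c=0, ω_r=1
ω_s = 0 − (81/25)(1−0) = -81/25
ω_s/ω_r = -81/25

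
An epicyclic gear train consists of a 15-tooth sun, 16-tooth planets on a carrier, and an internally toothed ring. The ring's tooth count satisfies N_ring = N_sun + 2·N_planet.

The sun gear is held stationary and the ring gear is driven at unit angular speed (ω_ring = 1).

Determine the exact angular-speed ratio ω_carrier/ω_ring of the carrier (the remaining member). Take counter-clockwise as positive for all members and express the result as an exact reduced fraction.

47/62

N_ring = 15 + 2·16 = 47
15(ω_s−ω_c) = −47(ω_r−ω_c),  ω_s=0, ω_r=1
15(0−ω_c) = −47(1−ω_c)  ⇒  62ω_c = 47  ⇒  ω_c = 47/62
ω_c/ω_r = 47/62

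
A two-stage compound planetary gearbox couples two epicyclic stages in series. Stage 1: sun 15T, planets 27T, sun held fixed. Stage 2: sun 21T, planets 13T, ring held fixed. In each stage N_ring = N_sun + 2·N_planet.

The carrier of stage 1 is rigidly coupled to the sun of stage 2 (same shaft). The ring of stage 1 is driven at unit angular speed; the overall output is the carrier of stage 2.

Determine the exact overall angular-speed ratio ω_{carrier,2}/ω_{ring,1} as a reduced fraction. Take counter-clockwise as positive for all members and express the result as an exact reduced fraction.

69/272

Stage 1: N_ring = 15 + 2·27 = 69
Stage 1: 15(ω_s−ω_c) = −69(ω_r−ω_c),  ω_s=0, ω_r=1
Stage 1: 15(0−ω_c) = −69(1−ω_c)  ⇒  84ω_c = 69  ⇒  ω_c = 23/28
  ⇒ ω_c¹/ω_r¹ = 23/28
Stage 2: N_ring = 21 + 2·13 = 47
Stage 2: 21(ω_s−ω_c) = −47(ω_r−ω_c),  ω_r=0, ω_s=1
Stage 2: 21(1−ω_c) = −47(0−ω_c)  ⇒  68ω_c = 21  ⇒  ω_c = 21/68
  ⇒ ω_c²/ω_s² = 21/68
Coupling ω_s² = ω_c¹ ⇒ overall = 23/28 × 21/68 = 69/272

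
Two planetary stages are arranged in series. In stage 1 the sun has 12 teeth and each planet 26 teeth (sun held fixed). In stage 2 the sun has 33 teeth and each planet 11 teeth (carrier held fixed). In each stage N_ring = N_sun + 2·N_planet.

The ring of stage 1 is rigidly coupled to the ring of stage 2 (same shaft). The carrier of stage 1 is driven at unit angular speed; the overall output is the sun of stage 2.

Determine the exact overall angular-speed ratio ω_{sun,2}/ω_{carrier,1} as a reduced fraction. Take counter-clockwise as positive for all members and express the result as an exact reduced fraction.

-95/48

Stage 1: N_ring = 12 + 2·26 = 64
Stage 1: 12(ω_s−ω_c) = −64(ω_r−ω_c),  ω_s=0, ω_c=1
Stage 1: ω_r = 1 − (12/64)(0−1) = 19/16
  ⇒ ω_r¹/ω_c¹ = 19/16
Stage 2: N_ring = 33 + 2·11 = 55
Stage 2: 33(ω_s−ω_c) = −55(ω_r−ω_c),  ω_c=0, ω_r=1
Stage 2: ω_s = 0 − (55/33)(1−0) = -5/3
  ⇒ ω_s²/ω_r² = -5/3
Coupling ω_r² = ω_r¹ ⇒ overall = 19/16 × -5/3 = -95/48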